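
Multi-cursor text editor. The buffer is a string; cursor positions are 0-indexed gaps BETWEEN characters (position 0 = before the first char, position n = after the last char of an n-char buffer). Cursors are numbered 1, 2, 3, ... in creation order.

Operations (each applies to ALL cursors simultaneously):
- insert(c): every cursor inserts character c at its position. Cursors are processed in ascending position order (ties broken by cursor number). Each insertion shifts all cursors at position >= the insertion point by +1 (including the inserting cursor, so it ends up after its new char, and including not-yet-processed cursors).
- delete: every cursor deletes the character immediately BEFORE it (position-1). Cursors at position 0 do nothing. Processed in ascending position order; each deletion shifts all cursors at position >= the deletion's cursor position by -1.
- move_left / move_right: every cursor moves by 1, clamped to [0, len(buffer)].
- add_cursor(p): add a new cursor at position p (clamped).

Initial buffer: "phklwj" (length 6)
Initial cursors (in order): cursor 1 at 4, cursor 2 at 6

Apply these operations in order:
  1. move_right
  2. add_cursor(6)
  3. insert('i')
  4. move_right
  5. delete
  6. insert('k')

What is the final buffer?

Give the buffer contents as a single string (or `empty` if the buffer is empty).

After op 1 (move_right): buffer="phklwj" (len 6), cursors c1@5 c2@6, authorship ......
After op 2 (add_cursor(6)): buffer="phklwj" (len 6), cursors c1@5 c2@6 c3@6, authorship ......
After op 3 (insert('i')): buffer="phklwijii" (len 9), cursors c1@6 c2@9 c3@9, authorship .....1.23
After op 4 (move_right): buffer="phklwijii" (len 9), cursors c1@7 c2@9 c3@9, authorship .....1.23
After op 5 (delete): buffer="phklwi" (len 6), cursors c1@6 c2@6 c3@6, authorship .....1
After op 6 (insert('k')): buffer="phklwikkk" (len 9), cursors c1@9 c2@9 c3@9, authorship .....1123

Answer: phklwikkk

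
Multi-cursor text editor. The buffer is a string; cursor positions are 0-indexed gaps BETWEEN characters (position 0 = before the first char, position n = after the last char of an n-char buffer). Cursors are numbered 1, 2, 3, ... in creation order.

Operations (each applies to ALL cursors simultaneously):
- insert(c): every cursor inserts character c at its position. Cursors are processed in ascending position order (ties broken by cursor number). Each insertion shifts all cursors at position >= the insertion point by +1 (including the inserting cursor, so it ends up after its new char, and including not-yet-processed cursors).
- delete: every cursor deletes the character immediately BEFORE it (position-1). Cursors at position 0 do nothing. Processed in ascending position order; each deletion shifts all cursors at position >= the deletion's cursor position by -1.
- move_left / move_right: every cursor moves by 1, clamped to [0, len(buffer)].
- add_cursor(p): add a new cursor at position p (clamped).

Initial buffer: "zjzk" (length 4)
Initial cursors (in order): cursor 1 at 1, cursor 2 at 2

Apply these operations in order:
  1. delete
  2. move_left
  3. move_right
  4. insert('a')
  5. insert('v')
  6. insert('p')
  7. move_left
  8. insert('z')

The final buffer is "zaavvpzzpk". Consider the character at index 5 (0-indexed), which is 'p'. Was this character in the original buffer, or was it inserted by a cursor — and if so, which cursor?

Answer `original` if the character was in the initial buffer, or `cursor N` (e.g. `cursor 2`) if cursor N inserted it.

Answer: cursor 1

Derivation:
After op 1 (delete): buffer="zk" (len 2), cursors c1@0 c2@0, authorship ..
After op 2 (move_left): buffer="zk" (len 2), cursors c1@0 c2@0, authorship ..
After op 3 (move_right): buffer="zk" (len 2), cursors c1@1 c2@1, authorship ..
After op 4 (insert('a')): buffer="zaak" (len 4), cursors c1@3 c2@3, authorship .12.
After op 5 (insert('v')): buffer="zaavvk" (len 6), cursors c1@5 c2@5, authorship .1212.
After op 6 (insert('p')): buffer="zaavvppk" (len 8), cursors c1@7 c2@7, authorship .121212.
After op 7 (move_left): buffer="zaavvppk" (len 8), cursors c1@6 c2@6, authorship .121212.
After op 8 (insert('z')): buffer="zaavvpzzpk" (len 10), cursors c1@8 c2@8, authorship .12121122.
Authorship (.=original, N=cursor N): . 1 2 1 2 1 1 2 2 .
Index 5: author = 1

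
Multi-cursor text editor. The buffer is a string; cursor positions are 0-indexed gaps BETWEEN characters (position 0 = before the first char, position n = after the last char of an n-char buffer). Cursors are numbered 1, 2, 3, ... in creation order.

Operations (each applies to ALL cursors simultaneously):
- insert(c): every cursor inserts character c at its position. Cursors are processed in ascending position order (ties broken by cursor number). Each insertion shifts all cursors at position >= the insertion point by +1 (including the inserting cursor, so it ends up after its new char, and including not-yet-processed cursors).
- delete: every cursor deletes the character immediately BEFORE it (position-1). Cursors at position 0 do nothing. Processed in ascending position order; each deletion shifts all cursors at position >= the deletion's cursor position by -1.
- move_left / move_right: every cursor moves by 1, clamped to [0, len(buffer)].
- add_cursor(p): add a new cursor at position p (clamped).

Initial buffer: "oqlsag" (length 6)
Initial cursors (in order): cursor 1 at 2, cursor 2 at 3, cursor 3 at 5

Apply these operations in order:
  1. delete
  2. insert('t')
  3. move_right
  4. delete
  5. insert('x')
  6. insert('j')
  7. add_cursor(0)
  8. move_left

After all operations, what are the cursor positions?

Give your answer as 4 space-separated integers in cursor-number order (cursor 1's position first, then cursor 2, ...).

After op 1 (delete): buffer="osg" (len 3), cursors c1@1 c2@1 c3@2, authorship ...
After op 2 (insert('t')): buffer="ottstg" (len 6), cursors c1@3 c2@3 c3@5, authorship .12.3.
After op 3 (move_right): buffer="ottstg" (len 6), cursors c1@4 c2@4 c3@6, authorship .12.3.
After op 4 (delete): buffer="ott" (len 3), cursors c1@2 c2@2 c3@3, authorship .13
After op 5 (insert('x')): buffer="otxxtx" (len 6), cursors c1@4 c2@4 c3@6, authorship .11233
After op 6 (insert('j')): buffer="otxxjjtxj" (len 9), cursors c1@6 c2@6 c3@9, authorship .11212333
After op 7 (add_cursor(0)): buffer="otxxjjtxj" (len 9), cursors c4@0 c1@6 c2@6 c3@9, authorship .11212333
After op 8 (move_left): buffer="otxxjjtxj" (len 9), cursors c4@0 c1@5 c2@5 c3@8, authorship .11212333

Answer: 5 5 8 0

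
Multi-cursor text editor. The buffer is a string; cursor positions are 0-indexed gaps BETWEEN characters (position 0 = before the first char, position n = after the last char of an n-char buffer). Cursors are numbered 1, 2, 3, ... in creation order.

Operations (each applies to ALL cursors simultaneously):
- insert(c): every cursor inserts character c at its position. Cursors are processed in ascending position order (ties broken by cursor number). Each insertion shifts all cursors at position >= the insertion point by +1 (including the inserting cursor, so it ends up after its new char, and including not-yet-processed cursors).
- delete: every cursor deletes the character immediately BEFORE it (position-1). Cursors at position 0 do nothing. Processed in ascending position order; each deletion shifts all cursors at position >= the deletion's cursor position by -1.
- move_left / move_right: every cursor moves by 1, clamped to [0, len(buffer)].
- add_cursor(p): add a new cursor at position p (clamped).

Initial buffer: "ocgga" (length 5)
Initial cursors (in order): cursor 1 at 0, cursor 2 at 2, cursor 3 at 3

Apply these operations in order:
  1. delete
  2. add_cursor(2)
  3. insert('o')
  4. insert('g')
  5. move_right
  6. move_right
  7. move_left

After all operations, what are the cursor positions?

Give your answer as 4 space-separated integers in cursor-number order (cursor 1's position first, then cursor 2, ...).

Answer: 3 8 8 10

Derivation:
After op 1 (delete): buffer="oga" (len 3), cursors c1@0 c2@1 c3@1, authorship ...
After op 2 (add_cursor(2)): buffer="oga" (len 3), cursors c1@0 c2@1 c3@1 c4@2, authorship ...
After op 3 (insert('o')): buffer="oooogoa" (len 7), cursors c1@1 c2@4 c3@4 c4@6, authorship 1.23.4.
After op 4 (insert('g')): buffer="ogooogggoga" (len 11), cursors c1@2 c2@7 c3@7 c4@10, authorship 11.2323.44.
After op 5 (move_right): buffer="ogooogggoga" (len 11), cursors c1@3 c2@8 c3@8 c4@11, authorship 11.2323.44.
After op 6 (move_right): buffer="ogooogggoga" (len 11), cursors c1@4 c2@9 c3@9 c4@11, authorship 11.2323.44.
After op 7 (move_left): buffer="ogooogggoga" (len 11), cursors c1@3 c2@8 c3@8 c4@10, authorship 11.2323.44.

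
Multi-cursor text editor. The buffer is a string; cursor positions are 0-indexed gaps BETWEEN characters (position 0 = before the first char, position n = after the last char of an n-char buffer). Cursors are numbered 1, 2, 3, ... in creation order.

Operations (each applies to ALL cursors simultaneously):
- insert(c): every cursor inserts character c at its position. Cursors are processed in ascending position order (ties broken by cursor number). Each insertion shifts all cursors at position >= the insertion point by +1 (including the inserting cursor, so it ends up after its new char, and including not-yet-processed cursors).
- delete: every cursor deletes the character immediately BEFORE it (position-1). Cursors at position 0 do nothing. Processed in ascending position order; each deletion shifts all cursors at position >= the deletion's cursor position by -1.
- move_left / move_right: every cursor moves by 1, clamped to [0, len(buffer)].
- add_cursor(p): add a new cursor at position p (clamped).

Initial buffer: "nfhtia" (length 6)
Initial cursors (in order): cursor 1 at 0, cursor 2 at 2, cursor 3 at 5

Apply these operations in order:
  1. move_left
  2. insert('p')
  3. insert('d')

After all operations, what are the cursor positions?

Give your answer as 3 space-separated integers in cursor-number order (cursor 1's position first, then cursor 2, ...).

After op 1 (move_left): buffer="nfhtia" (len 6), cursors c1@0 c2@1 c3@4, authorship ......
After op 2 (insert('p')): buffer="pnpfhtpia" (len 9), cursors c1@1 c2@3 c3@7, authorship 1.2...3..
After op 3 (insert('d')): buffer="pdnpdfhtpdia" (len 12), cursors c1@2 c2@5 c3@10, authorship 11.22...33..

Answer: 2 5 10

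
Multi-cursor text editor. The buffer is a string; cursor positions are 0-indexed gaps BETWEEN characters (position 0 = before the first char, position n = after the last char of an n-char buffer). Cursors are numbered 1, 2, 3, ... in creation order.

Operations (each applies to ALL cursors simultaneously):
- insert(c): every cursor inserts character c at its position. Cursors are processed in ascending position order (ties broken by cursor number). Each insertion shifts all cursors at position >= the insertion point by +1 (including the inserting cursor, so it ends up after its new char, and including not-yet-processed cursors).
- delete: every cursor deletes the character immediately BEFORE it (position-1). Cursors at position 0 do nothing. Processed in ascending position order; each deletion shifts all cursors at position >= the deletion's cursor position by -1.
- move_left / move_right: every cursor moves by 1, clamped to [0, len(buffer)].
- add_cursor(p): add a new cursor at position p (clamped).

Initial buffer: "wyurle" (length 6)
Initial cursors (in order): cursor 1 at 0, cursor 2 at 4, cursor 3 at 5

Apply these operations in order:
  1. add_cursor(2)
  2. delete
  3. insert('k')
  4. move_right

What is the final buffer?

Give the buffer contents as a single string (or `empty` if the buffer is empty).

After op 1 (add_cursor(2)): buffer="wyurle" (len 6), cursors c1@0 c4@2 c2@4 c3@5, authorship ......
After op 2 (delete): buffer="wue" (len 3), cursors c1@0 c4@1 c2@2 c3@2, authorship ...
After op 3 (insert('k')): buffer="kwkukke" (len 7), cursors c1@1 c4@3 c2@6 c3@6, authorship 1.4.23.
After op 4 (move_right): buffer="kwkukke" (len 7), cursors c1@2 c4@4 c2@7 c3@7, authorship 1.4.23.

Answer: kwkukke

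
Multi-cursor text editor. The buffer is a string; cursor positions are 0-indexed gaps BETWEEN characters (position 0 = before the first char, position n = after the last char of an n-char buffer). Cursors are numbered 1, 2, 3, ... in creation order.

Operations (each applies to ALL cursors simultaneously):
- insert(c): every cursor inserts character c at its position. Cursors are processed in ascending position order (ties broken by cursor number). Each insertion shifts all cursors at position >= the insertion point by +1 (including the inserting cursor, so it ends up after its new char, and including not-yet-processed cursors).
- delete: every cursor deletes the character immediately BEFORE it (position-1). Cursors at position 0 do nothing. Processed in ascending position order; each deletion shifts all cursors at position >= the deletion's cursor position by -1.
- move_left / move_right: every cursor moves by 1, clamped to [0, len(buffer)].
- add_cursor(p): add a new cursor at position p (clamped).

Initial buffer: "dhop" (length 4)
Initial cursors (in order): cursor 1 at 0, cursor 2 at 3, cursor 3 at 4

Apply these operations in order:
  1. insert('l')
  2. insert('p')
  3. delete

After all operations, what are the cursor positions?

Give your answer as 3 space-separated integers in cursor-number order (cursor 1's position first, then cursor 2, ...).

After op 1 (insert('l')): buffer="ldholpl" (len 7), cursors c1@1 c2@5 c3@7, authorship 1...2.3
After op 2 (insert('p')): buffer="lpdholpplp" (len 10), cursors c1@2 c2@7 c3@10, authorship 11...22.33
After op 3 (delete): buffer="ldholpl" (len 7), cursors c1@1 c2@5 c3@7, authorship 1...2.3

Answer: 1 5 7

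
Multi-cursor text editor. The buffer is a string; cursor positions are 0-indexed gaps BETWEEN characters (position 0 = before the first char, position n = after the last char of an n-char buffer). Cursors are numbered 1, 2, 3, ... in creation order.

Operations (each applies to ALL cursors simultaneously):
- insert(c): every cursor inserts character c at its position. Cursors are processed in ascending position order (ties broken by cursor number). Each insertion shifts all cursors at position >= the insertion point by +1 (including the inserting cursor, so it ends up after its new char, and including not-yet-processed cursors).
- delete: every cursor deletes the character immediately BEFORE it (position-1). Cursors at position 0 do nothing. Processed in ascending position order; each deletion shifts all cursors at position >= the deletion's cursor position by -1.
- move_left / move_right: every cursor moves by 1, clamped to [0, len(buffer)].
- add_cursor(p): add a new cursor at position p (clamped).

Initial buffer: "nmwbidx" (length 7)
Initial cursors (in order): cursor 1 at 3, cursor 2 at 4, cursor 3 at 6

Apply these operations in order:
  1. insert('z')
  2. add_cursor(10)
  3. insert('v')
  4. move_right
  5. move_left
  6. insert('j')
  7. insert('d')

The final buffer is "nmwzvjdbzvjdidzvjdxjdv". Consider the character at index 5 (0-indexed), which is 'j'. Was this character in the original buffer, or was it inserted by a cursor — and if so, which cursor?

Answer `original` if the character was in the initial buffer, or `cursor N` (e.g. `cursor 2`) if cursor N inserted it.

Answer: cursor 1

Derivation:
After op 1 (insert('z')): buffer="nmwzbzidzx" (len 10), cursors c1@4 c2@6 c3@9, authorship ...1.2..3.
After op 2 (add_cursor(10)): buffer="nmwzbzidzx" (len 10), cursors c1@4 c2@6 c3@9 c4@10, authorship ...1.2..3.
After op 3 (insert('v')): buffer="nmwzvbzvidzvxv" (len 14), cursors c1@5 c2@8 c3@12 c4@14, authorship ...11.22..33.4
After op 4 (move_right): buffer="nmwzvbzvidzvxv" (len 14), cursors c1@6 c2@9 c3@13 c4@14, authorship ...11.22..33.4
After op 5 (move_left): buffer="nmwzvbzvidzvxv" (len 14), cursors c1@5 c2@8 c3@12 c4@13, authorship ...11.22..33.4
After op 6 (insert('j')): buffer="nmwzvjbzvjidzvjxjv" (len 18), cursors c1@6 c2@10 c3@15 c4@17, authorship ...111.222..333.44
After op 7 (insert('d')): buffer="nmwzvjdbzvjdidzvjdxjdv" (len 22), cursors c1@7 c2@12 c3@18 c4@21, authorship ...1111.2222..3333.444
Authorship (.=original, N=cursor N): . . . 1 1 1 1 . 2 2 2 2 . . 3 3 3 3 . 4 4 4
Index 5: author = 1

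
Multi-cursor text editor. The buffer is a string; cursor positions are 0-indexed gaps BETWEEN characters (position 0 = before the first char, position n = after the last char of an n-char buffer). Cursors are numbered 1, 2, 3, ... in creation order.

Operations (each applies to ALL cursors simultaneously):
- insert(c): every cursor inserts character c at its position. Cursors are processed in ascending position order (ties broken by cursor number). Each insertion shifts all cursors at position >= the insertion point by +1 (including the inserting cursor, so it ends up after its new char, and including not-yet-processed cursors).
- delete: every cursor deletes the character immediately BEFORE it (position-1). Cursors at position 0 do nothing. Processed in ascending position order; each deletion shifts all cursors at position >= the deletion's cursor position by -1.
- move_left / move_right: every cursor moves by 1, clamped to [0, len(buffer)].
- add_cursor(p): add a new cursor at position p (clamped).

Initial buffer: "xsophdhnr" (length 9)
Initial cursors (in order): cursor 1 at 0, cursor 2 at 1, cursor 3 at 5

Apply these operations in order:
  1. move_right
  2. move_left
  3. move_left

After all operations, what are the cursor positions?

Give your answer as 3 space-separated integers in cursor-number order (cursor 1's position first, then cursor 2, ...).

Answer: 0 0 4

Derivation:
After op 1 (move_right): buffer="xsophdhnr" (len 9), cursors c1@1 c2@2 c3@6, authorship .........
After op 2 (move_left): buffer="xsophdhnr" (len 9), cursors c1@0 c2@1 c3@5, authorship .........
After op 3 (move_left): buffer="xsophdhnr" (len 9), cursors c1@0 c2@0 c3@4, authorship .........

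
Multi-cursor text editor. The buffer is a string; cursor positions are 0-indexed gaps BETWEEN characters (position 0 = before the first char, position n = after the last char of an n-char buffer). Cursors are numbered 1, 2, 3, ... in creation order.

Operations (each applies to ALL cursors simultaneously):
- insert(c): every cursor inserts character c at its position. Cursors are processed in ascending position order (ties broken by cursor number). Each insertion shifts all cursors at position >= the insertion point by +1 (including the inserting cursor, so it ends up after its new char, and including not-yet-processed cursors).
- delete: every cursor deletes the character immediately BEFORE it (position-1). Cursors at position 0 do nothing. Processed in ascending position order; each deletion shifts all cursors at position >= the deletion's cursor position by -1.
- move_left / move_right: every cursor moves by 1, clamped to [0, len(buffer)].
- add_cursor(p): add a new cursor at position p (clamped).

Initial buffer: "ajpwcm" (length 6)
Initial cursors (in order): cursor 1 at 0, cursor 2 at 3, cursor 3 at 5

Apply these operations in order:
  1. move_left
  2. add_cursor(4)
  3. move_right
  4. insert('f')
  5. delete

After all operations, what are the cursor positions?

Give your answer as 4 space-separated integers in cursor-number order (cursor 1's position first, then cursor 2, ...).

After op 1 (move_left): buffer="ajpwcm" (len 6), cursors c1@0 c2@2 c3@4, authorship ......
After op 2 (add_cursor(4)): buffer="ajpwcm" (len 6), cursors c1@0 c2@2 c3@4 c4@4, authorship ......
After op 3 (move_right): buffer="ajpwcm" (len 6), cursors c1@1 c2@3 c3@5 c4@5, authorship ......
After op 4 (insert('f')): buffer="afjpfwcffm" (len 10), cursors c1@2 c2@5 c3@9 c4@9, authorship .1..2..34.
After op 5 (delete): buffer="ajpwcm" (len 6), cursors c1@1 c2@3 c3@5 c4@5, authorship ......

Answer: 1 3 5 5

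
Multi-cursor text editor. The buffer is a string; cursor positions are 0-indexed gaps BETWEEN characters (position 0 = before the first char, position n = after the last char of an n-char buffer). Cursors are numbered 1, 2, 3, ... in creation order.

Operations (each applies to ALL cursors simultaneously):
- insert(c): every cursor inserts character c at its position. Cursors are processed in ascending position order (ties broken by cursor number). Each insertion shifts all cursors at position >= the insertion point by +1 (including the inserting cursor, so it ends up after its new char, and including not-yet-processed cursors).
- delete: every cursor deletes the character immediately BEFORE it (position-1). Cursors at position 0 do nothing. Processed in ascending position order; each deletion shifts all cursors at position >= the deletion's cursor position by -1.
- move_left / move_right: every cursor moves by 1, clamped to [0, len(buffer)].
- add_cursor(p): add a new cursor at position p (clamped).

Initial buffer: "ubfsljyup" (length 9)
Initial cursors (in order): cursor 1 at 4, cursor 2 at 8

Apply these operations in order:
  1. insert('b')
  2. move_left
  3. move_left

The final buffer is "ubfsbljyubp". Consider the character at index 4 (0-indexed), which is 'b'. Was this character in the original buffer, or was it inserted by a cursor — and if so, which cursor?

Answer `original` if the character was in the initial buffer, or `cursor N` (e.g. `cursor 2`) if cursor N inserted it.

After op 1 (insert('b')): buffer="ubfsbljyubp" (len 11), cursors c1@5 c2@10, authorship ....1....2.
After op 2 (move_left): buffer="ubfsbljyubp" (len 11), cursors c1@4 c2@9, authorship ....1....2.
After op 3 (move_left): buffer="ubfsbljyubp" (len 11), cursors c1@3 c2@8, authorship ....1....2.
Authorship (.=original, N=cursor N): . . . . 1 . . . . 2 .
Index 4: author = 1

Answer: cursor 1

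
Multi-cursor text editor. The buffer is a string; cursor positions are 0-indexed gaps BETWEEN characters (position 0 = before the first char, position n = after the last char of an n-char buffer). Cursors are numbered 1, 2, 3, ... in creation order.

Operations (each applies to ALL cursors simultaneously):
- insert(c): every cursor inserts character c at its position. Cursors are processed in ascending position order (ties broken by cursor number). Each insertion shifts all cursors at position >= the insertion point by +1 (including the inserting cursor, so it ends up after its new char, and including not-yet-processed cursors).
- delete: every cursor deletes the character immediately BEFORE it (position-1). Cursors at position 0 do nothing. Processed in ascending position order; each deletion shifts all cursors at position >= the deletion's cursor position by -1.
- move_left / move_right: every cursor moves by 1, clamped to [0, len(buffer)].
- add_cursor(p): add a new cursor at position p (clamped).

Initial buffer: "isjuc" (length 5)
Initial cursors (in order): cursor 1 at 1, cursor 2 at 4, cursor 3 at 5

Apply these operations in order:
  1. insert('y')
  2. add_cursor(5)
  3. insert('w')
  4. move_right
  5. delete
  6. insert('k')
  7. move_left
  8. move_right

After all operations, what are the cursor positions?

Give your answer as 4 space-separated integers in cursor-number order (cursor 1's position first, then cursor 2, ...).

Answer: 4 10 12 8

Derivation:
After op 1 (insert('y')): buffer="iysjuycy" (len 8), cursors c1@2 c2@6 c3@8, authorship .1...2.3
After op 2 (add_cursor(5)): buffer="iysjuycy" (len 8), cursors c1@2 c4@5 c2@6 c3@8, authorship .1...2.3
After op 3 (insert('w')): buffer="iywsjuwywcyw" (len 12), cursors c1@3 c4@7 c2@9 c3@12, authorship .11...422.33
After op 4 (move_right): buffer="iywsjuwywcyw" (len 12), cursors c1@4 c4@8 c2@10 c3@12, authorship .11...422.33
After op 5 (delete): buffer="iywjuwwy" (len 8), cursors c1@3 c4@6 c2@7 c3@8, authorship .11..423
After op 6 (insert('k')): buffer="iywkjuwkwkyk" (len 12), cursors c1@4 c4@8 c2@10 c3@12, authorship .111..442233
After op 7 (move_left): buffer="iywkjuwkwkyk" (len 12), cursors c1@3 c4@7 c2@9 c3@11, authorship .111..442233
After op 8 (move_right): buffer="iywkjuwkwkyk" (len 12), cursors c1@4 c4@8 c2@10 c3@12, authorship .111..442233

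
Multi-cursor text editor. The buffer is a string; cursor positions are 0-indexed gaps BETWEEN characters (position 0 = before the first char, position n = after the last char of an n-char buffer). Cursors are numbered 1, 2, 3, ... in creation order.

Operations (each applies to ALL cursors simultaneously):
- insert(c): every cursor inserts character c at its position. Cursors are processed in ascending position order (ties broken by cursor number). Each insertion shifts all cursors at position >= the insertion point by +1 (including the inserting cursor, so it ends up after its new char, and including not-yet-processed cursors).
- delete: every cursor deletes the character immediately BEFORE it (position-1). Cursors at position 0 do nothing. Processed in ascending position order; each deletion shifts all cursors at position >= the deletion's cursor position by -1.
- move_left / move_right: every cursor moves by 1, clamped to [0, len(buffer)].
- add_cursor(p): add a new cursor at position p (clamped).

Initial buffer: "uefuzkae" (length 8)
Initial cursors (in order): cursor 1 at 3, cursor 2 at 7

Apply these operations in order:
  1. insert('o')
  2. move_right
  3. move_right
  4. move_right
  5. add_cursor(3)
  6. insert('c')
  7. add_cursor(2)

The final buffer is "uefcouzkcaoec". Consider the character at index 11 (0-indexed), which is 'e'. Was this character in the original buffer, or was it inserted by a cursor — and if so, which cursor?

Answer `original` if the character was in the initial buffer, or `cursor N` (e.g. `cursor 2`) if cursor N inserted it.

After op 1 (insert('o')): buffer="uefouzkaoe" (len 10), cursors c1@4 c2@9, authorship ...1....2.
After op 2 (move_right): buffer="uefouzkaoe" (len 10), cursors c1@5 c2@10, authorship ...1....2.
After op 3 (move_right): buffer="uefouzkaoe" (len 10), cursors c1@6 c2@10, authorship ...1....2.
After op 4 (move_right): buffer="uefouzkaoe" (len 10), cursors c1@7 c2@10, authorship ...1....2.
After op 5 (add_cursor(3)): buffer="uefouzkaoe" (len 10), cursors c3@3 c1@7 c2@10, authorship ...1....2.
After op 6 (insert('c')): buffer="uefcouzkcaoec" (len 13), cursors c3@4 c1@9 c2@13, authorship ...31...1.2.2
After op 7 (add_cursor(2)): buffer="uefcouzkcaoec" (len 13), cursors c4@2 c3@4 c1@9 c2@13, authorship ...31...1.2.2
Authorship (.=original, N=cursor N): . . . 3 1 . . . 1 . 2 . 2
Index 11: author = original

Answer: original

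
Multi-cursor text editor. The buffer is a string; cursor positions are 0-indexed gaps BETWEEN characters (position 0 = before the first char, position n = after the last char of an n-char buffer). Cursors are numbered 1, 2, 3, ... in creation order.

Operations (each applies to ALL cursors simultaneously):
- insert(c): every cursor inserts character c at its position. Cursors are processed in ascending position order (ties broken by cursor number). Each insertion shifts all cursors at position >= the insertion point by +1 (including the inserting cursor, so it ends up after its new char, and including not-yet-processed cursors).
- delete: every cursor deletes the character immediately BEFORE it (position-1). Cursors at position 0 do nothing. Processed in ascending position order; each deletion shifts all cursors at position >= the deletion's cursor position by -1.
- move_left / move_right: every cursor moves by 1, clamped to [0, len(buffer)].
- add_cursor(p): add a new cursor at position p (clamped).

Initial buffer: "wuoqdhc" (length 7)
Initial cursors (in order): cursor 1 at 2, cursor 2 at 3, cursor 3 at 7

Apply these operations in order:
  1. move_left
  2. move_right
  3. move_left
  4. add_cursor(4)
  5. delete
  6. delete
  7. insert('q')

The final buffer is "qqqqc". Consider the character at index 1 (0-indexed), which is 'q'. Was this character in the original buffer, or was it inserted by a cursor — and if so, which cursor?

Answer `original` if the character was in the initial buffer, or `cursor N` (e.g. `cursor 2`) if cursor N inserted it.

Answer: cursor 2

Derivation:
After op 1 (move_left): buffer="wuoqdhc" (len 7), cursors c1@1 c2@2 c3@6, authorship .......
After op 2 (move_right): buffer="wuoqdhc" (len 7), cursors c1@2 c2@3 c3@7, authorship .......
After op 3 (move_left): buffer="wuoqdhc" (len 7), cursors c1@1 c2@2 c3@6, authorship .......
After op 4 (add_cursor(4)): buffer="wuoqdhc" (len 7), cursors c1@1 c2@2 c4@4 c3@6, authorship .......
After op 5 (delete): buffer="odc" (len 3), cursors c1@0 c2@0 c4@1 c3@2, authorship ...
After op 6 (delete): buffer="c" (len 1), cursors c1@0 c2@0 c3@0 c4@0, authorship .
After op 7 (insert('q')): buffer="qqqqc" (len 5), cursors c1@4 c2@4 c3@4 c4@4, authorship 1234.
Authorship (.=original, N=cursor N): 1 2 3 4 .
Index 1: author = 2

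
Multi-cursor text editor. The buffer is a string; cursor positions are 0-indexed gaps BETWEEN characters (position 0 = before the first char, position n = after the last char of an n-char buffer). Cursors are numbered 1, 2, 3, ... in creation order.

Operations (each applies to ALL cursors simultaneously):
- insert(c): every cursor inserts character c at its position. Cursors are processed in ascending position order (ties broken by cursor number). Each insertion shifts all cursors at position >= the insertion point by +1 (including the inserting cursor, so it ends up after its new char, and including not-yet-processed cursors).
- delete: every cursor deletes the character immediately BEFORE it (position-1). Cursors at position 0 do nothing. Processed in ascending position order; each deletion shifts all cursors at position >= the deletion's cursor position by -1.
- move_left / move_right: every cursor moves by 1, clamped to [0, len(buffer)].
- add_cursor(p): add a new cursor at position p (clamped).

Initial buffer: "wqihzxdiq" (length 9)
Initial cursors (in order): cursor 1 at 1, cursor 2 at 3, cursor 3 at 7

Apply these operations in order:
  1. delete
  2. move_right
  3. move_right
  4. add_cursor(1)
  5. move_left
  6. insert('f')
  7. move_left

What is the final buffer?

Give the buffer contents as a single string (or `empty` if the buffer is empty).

After op 1 (delete): buffer="qhzxiq" (len 6), cursors c1@0 c2@1 c3@4, authorship ......
After op 2 (move_right): buffer="qhzxiq" (len 6), cursors c1@1 c2@2 c3@5, authorship ......
After op 3 (move_right): buffer="qhzxiq" (len 6), cursors c1@2 c2@3 c3@6, authorship ......
After op 4 (add_cursor(1)): buffer="qhzxiq" (len 6), cursors c4@1 c1@2 c2@3 c3@6, authorship ......
After op 5 (move_left): buffer="qhzxiq" (len 6), cursors c4@0 c1@1 c2@2 c3@5, authorship ......
After op 6 (insert('f')): buffer="fqfhfzxifq" (len 10), cursors c4@1 c1@3 c2@5 c3@9, authorship 4.1.2...3.
After op 7 (move_left): buffer="fqfhfzxifq" (len 10), cursors c4@0 c1@2 c2@4 c3@8, authorship 4.1.2...3.

Answer: fqfhfzxifq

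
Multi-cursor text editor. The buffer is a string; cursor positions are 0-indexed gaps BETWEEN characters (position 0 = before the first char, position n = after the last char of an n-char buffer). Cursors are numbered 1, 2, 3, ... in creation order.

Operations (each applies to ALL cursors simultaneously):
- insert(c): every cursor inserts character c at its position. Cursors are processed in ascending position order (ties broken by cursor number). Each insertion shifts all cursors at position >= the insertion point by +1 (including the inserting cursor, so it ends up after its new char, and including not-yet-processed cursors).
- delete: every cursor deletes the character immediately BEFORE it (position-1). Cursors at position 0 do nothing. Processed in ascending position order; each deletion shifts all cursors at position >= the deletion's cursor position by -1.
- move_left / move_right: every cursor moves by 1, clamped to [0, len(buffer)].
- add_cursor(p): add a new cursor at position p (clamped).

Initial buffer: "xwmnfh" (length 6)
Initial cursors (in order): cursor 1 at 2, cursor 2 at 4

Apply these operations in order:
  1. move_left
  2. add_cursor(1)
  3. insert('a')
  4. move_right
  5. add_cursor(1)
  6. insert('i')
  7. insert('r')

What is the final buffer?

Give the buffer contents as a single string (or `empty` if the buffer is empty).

Answer: xiraawiirrmanirfh

Derivation:
After op 1 (move_left): buffer="xwmnfh" (len 6), cursors c1@1 c2@3, authorship ......
After op 2 (add_cursor(1)): buffer="xwmnfh" (len 6), cursors c1@1 c3@1 c2@3, authorship ......
After op 3 (insert('a')): buffer="xaawmanfh" (len 9), cursors c1@3 c3@3 c2@6, authorship .13..2...
After op 4 (move_right): buffer="xaawmanfh" (len 9), cursors c1@4 c3@4 c2@7, authorship .13..2...
After op 5 (add_cursor(1)): buffer="xaawmanfh" (len 9), cursors c4@1 c1@4 c3@4 c2@7, authorship .13..2...
After op 6 (insert('i')): buffer="xiaawiimanifh" (len 13), cursors c4@2 c1@7 c3@7 c2@11, authorship .413.13.2.2..
After op 7 (insert('r')): buffer="xiraawiirrmanirfh" (len 17), cursors c4@3 c1@10 c3@10 c2@15, authorship .4413.1313.2.22..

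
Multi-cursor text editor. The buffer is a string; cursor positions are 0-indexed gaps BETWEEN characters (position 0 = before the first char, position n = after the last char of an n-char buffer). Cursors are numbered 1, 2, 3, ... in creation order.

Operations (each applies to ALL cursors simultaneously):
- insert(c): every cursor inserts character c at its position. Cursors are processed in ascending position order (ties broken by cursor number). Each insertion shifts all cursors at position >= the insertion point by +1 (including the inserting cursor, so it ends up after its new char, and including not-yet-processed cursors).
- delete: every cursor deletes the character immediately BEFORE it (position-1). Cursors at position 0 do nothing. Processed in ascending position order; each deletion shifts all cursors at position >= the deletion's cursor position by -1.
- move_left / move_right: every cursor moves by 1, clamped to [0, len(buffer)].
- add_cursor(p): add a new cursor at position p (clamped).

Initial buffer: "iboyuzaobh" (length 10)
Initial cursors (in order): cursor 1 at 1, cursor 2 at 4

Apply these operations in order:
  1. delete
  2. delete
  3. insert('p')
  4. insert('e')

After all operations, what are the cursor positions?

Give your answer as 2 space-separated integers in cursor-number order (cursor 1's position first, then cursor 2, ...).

After op 1 (delete): buffer="bouzaobh" (len 8), cursors c1@0 c2@2, authorship ........
After op 2 (delete): buffer="buzaobh" (len 7), cursors c1@0 c2@1, authorship .......
After op 3 (insert('p')): buffer="pbpuzaobh" (len 9), cursors c1@1 c2@3, authorship 1.2......
After op 4 (insert('e')): buffer="pebpeuzaobh" (len 11), cursors c1@2 c2@5, authorship 11.22......

Answer: 2 5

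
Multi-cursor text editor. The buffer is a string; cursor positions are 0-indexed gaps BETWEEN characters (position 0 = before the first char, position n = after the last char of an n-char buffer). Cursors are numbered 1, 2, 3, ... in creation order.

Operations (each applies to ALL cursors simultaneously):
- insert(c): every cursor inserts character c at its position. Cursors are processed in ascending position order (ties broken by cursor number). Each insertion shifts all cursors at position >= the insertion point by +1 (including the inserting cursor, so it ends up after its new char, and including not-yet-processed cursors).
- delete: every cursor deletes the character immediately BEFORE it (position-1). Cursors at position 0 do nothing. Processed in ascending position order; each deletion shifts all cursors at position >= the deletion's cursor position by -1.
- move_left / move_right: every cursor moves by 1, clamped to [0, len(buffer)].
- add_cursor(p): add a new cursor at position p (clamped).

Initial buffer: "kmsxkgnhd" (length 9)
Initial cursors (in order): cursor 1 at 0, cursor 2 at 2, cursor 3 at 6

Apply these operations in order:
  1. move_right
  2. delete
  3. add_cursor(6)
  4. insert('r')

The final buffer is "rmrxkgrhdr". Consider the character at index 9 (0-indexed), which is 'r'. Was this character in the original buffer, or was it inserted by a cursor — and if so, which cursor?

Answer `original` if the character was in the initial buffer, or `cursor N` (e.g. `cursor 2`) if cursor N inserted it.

Answer: cursor 4

Derivation:
After op 1 (move_right): buffer="kmsxkgnhd" (len 9), cursors c1@1 c2@3 c3@7, authorship .........
After op 2 (delete): buffer="mxkghd" (len 6), cursors c1@0 c2@1 c3@4, authorship ......
After op 3 (add_cursor(6)): buffer="mxkghd" (len 6), cursors c1@0 c2@1 c3@4 c4@6, authorship ......
After op 4 (insert('r')): buffer="rmrxkgrhdr" (len 10), cursors c1@1 c2@3 c3@7 c4@10, authorship 1.2...3..4
Authorship (.=original, N=cursor N): 1 . 2 . . . 3 . . 4
Index 9: author = 4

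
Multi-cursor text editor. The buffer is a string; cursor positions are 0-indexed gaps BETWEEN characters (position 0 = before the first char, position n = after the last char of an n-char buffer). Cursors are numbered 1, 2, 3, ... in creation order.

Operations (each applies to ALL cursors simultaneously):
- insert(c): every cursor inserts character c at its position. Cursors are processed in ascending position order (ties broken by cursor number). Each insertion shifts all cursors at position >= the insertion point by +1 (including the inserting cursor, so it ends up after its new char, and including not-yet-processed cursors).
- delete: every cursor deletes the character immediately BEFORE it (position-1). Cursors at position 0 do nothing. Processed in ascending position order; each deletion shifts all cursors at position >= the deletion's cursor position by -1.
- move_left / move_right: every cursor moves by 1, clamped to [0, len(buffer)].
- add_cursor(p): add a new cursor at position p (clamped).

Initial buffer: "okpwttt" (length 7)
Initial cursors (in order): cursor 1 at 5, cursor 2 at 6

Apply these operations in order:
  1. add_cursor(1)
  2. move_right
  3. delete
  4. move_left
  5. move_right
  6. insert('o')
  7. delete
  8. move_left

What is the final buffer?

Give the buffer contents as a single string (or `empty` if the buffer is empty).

Answer: opwt

Derivation:
After op 1 (add_cursor(1)): buffer="okpwttt" (len 7), cursors c3@1 c1@5 c2@6, authorship .......
After op 2 (move_right): buffer="okpwttt" (len 7), cursors c3@2 c1@6 c2@7, authorship .......
After op 3 (delete): buffer="opwt" (len 4), cursors c3@1 c1@4 c2@4, authorship ....
After op 4 (move_left): buffer="opwt" (len 4), cursors c3@0 c1@3 c2@3, authorship ....
After op 5 (move_right): buffer="opwt" (len 4), cursors c3@1 c1@4 c2@4, authorship ....
After op 6 (insert('o')): buffer="oopwtoo" (len 7), cursors c3@2 c1@7 c2@7, authorship .3...12
After op 7 (delete): buffer="opwt" (len 4), cursors c3@1 c1@4 c2@4, authorship ....
After op 8 (move_left): buffer="opwt" (len 4), cursors c3@0 c1@3 c2@3, authorship ....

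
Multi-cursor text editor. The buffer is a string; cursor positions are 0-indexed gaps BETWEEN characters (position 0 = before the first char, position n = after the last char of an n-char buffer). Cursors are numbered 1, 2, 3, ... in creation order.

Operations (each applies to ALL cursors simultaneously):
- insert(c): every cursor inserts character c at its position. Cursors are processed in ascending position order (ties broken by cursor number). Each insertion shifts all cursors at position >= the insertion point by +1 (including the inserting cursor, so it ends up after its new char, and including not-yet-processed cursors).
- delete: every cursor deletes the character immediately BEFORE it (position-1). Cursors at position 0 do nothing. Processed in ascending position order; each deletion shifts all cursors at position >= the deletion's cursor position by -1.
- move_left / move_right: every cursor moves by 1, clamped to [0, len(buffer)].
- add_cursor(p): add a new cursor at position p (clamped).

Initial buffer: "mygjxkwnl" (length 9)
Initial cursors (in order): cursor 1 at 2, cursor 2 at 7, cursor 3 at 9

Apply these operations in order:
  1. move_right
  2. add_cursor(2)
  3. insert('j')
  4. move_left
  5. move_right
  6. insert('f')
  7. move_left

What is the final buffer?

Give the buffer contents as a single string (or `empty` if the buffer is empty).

After op 1 (move_right): buffer="mygjxkwnl" (len 9), cursors c1@3 c2@8 c3@9, authorship .........
After op 2 (add_cursor(2)): buffer="mygjxkwnl" (len 9), cursors c4@2 c1@3 c2@8 c3@9, authorship .........
After op 3 (insert('j')): buffer="myjgjjxkwnjlj" (len 13), cursors c4@3 c1@5 c2@11 c3@13, authorship ..4.1.....2.3
After op 4 (move_left): buffer="myjgjjxkwnjlj" (len 13), cursors c4@2 c1@4 c2@10 c3@12, authorship ..4.1.....2.3
After op 5 (move_right): buffer="myjgjjxkwnjlj" (len 13), cursors c4@3 c1@5 c2@11 c3@13, authorship ..4.1.....2.3
After op 6 (insert('f')): buffer="myjfgjfjxkwnjfljf" (len 17), cursors c4@4 c1@7 c2@14 c3@17, authorship ..44.11.....22.33
After op 7 (move_left): buffer="myjfgjfjxkwnjfljf" (len 17), cursors c4@3 c1@6 c2@13 c3@16, authorship ..44.11.....22.33

Answer: myjfgjfjxkwnjfljf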